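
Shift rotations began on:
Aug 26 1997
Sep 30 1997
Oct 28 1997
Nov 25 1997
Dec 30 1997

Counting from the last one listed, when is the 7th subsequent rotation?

Jul 28 1998

Every date is a Tuesday; gaps 35, 28, 28, 35 days.
Each is the last Tuesday of its month (at least one falls on the 29th or later, ruling out '4th Tuesday').
January 1998 ends with Tuesday Jan 27 1998.
February 1998 ends with Tuesday Feb 24 1998.
Last Tuesday of March 1998: Mar 31 1998.
Last Tuesday of April 1998: Apr 28 1998.
May 1998 ends with Tuesday May 26 1998.
June 1998 ends with Tuesday Jun 30 1998.
Last Tuesday of July 1998: Jul 28 1998.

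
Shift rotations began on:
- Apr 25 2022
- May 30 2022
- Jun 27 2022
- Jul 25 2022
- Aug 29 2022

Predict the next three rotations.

All Mondays; the gaps (35, 28, 28, 35) vary with month length.
This is the last Monday of each month.
Last Monday of September 2022: Sep 26 2022.
October 2022 ends with Monday Oct 31 2022.
Last Monday of November 2022: Nov 28 2022.

Sep 26 2022, Oct 31 2022, Nov 28 2022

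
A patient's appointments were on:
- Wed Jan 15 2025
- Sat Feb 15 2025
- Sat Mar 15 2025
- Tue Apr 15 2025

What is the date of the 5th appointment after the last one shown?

Mon Sep 15 2025

Each date is the 15th; the gaps (31, 28, 31) track the month lengths.
The rule is the 15th of each month.
Next: May 2025 → Thu May 15 2025.
June 2025: Sun Jun 15 2025.
July 2025: Tue Jul 15 2025.
Next: August 2025 → Fri Aug 15 2025.
Next: September 2025 → Mon Sep 15 2025.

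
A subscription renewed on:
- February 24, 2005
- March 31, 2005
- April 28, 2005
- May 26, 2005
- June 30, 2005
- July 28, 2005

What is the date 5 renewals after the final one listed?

December 29, 2005

Every date is a Thursday; gaps 35, 28, 28, 35, 28 days.
Each is the last Thursday of its month (at least one falls on the 29th or later, ruling out '4th Thursday').
August 2005 ends with Thursday August 25, 2005.
September 2005 ends with Thursday September 29, 2005.
October 2005 ends with Thursday October 27, 2005.
Last Thursday of November 2005: November 24, 2005.
December 2005 ends with Thursday December 29, 2005.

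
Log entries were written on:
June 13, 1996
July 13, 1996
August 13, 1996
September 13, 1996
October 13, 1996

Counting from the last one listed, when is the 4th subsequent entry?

Each date is the 13th; the gaps (30, 31, 31, 30) track the month lengths.
The rule is the 13th of each month.
Next: November 1996 → November 13, 1996.
Next: December 1996 → December 13, 1996.
Next: January 1997 → January 13, 1997.
Next: February 1997 → February 13, 1997.

February 13, 1997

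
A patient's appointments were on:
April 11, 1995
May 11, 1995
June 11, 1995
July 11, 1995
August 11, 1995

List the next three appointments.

September 11, 1995; October 11, 1995; November 11, 1995

The day-of-month is always 11 (30, 31, 30, 31 days between events).
So this recurs on the 11th of each month.
Next: September 1995 → September 11, 1995.
October 1995: October 11, 1995.
Next: November 1995 → November 11, 1995.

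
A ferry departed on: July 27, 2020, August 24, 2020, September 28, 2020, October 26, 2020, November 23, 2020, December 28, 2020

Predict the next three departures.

Gaps: 28, 35, 28, 28, 35 days — a mix of 28 and 35. Every date is a Monday.
Each is the 4th Monday of its month.
4th Monday of January 2021: January 25, 2021.
February 2021 — 4th Monday is February 22, 2021.
4th Monday of March 2021: March 22, 2021.

January 25, 2021; February 22, 2021; March 22, 2021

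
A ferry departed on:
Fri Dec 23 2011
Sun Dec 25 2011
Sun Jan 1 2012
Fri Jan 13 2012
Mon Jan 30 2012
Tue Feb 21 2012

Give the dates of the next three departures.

Intervals are 2, 7, 12, 17, 22 days — an arithmetic progression with common difference 5.
Next gap: 27 days. Tue Feb 21 2012 + 27 days = Mon Mar 19 2012.
Next gap: 32 days. Mon Mar 19 2012 + 32 days = Fri Apr 20 2012.
Next gap: 37 days. Fri Apr 20 2012 + 37 days = Sun May 27 2012.

Mon Mar 19 2012, Fri Apr 20 2012, Sun May 27 2012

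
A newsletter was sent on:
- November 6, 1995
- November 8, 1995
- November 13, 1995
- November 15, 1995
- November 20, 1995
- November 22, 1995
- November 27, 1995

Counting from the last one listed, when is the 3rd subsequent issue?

The gap pattern 2, 5, 2, 5, 2, 5 repeats every 2 events.
These are the Mondays and Wednesdays of each week.
The following Wednesday is November 29, 1995.
The following Monday is December 4, 1995.
The following Wednesday is December 6, 1995.

December 6, 1995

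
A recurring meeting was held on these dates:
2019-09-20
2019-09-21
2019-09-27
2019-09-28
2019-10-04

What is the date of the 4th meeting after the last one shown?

2019-10-18

The gap pattern 1, 6, 1, 6 repeats every 2 events.
These are the Fridays and Saturdays of each week.
Next Saturday: 2019-10-05.
Next Friday: 2019-10-11.
Next Saturday: 2019-10-12.
The following Friday is 2019-10-18.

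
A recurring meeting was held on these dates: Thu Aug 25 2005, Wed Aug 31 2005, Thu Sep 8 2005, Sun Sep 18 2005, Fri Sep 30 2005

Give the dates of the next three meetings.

Fri Oct 14 2005, Sun Oct 30 2005, Thu Nov 17 2005

Gaps: 6, 8, 10, 12 days — each gap is 2 larger than the previous one.
Next gap: 14 days. Fri Sep 30 2005 + 14 days = Fri Oct 14 2005.
Next gap: 16 days. Fri Oct 14 2005 + 16 days = Sun Oct 30 2005.
Next gap: 18 days. Sun Oct 30 2005 + 18 days = Thu Nov 17 2005.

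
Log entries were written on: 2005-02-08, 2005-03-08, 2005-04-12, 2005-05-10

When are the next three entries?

2005-06-14, 2005-07-12, 2005-08-09

All dates are Tuesdays, 28, 35, 28 days apart.
Specifically, the 2nd Tuesday of each month.
2nd Tuesday of June 2005: 2005-06-14.
2nd Tuesday of July 2005: 2005-07-12.
2nd Tuesday of August 2005: 2005-08-09.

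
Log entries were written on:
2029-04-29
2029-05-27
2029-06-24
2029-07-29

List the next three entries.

2029-08-26, 2029-09-30, 2029-10-28

These are Sundays with 28, 28, 35-day gaps.
Each is the final Sunday of its month — 2029-04-29 is past the 28th, so '4th Sunday' doesn't fit.
August 2029 ends with Sunday 2029-08-26.
Last Sunday of September 2029: 2029-09-30.
October 2029 ends with Sunday 2029-10-28.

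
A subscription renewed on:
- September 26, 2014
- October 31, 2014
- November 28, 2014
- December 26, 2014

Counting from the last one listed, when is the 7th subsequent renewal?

These are Fridays with 35, 28, 28-day gaps.
Each is the final Friday of its month — October 31, 2014 is past the 28th, so '4th Friday' doesn't fit.
January 2015 ends with Friday January 30, 2015.
February 2015 ends with Friday February 27, 2015.
March 2015 ends with Friday March 27, 2015.
Last Friday of April 2015: April 24, 2015.
May 2015 ends with Friday May 29, 2015.
Last Friday of June 2015: June 26, 2015.
Last Friday of July 2015: July 31, 2015.

July 31, 2015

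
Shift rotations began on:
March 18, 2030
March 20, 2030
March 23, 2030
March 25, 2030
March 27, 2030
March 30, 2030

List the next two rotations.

April 1, 2030; April 3, 2030

The gap pattern 2, 3, 2, 2, 3 repeats every 3 events.
These are the Mondays, Wednesdays and Saturdays of each week.
The following Monday is April 1, 2030.
The following Wednesday is April 3, 2030.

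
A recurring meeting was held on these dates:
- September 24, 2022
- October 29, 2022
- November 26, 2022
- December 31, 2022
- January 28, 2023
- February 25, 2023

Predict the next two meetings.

These are Saturdays with 35, 28, 35, 28, 28-day gaps.
Each is the final Saturday of its month — October 29, 2022 is past the 28th, so '4th Saturday' doesn't fit.
Last Saturday of March 2023: March 25, 2023.
Last Saturday of April 2023: April 29, 2023.

March 25, 2023; April 29, 2023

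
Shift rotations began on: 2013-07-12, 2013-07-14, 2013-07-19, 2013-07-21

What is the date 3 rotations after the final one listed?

Gaps: 2, 5, 2 days — not constant, but cyclic with period 2.
The events fall on every Friday and Sunday.
Next Friday: 2013-07-26.
The following Sunday is 2013-07-28.
The following Friday is 2013-08-02.

2013-08-02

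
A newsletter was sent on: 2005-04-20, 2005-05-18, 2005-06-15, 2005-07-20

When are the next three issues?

All dates are Wednesdays, 28, 28, 35 days apart.
Specifically, the 3rd Wednesday of each month.
3rd Wednesday of August 2005: 2005-08-17.
3rd Wednesday of September 2005: 2005-09-21.
3rd Wednesday of October 2005: 2005-10-19.

2005-08-17, 2005-09-21, 2005-10-19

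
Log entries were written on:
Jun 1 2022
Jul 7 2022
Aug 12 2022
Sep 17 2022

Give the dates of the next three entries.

Oct 23 2022, Nov 28 2022, Jan 3 2023

Every event comes 36 days after the last (36, 36, 36).
Sep 17 2022 + 36 days = Oct 23 2022.
Oct 23 2022 + 36 days = Nov 28 2022.
Nov 28 2022 + 36 days = Jan 3 2023.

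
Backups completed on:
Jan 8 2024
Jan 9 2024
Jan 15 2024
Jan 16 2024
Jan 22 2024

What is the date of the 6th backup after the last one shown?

Gaps: 1, 6, 1, 6 days — not constant, but cyclic with period 2.
The events fall on every Monday and Tuesday.
Next Tuesday: Jan 23 2024.
The following Monday is Jan 29 2024.
The following Tuesday is Jan 30 2024.
Next Monday: Feb 5 2024.
Next Tuesday: Feb 6 2024.
Next Monday: Feb 12 2024.

Feb 12 2024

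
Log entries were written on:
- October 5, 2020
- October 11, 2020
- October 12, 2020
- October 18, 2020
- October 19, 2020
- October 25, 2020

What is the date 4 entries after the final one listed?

Gaps: 6, 1, 6, 1, 6 days — not constant, but cyclic with period 2.
The events fall on every Monday and Sunday.
Next Monday: October 26, 2020.
The following Sunday is November 1, 2020.
Next Monday: November 2, 2020.
Next Sunday: November 8, 2020.

November 8, 2020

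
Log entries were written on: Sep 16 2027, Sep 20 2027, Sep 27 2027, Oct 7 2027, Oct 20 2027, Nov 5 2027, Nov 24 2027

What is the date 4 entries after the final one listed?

Mar 9 2028

The spacing grows by 3 each time: 4, 7, 10, 13, 16, 19 days.
Next gap: 22 days. Nov 24 2027 + 22 days = Dec 16 2027.
Next gap: 25 days. Dec 16 2027 + 25 days = Jan 10 2028.
Next gap: 28 days. Jan 10 2028 + 28 days = Feb 7 2028.
Next gap: 31 days. Feb 7 2028 + 31 days = Mar 9 2028.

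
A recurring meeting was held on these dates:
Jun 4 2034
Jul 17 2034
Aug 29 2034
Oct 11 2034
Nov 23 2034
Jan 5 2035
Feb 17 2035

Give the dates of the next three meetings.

The spacing is 43, 43, 43, 43, 43, 43 days — always 43 days.
Feb 17 2035 + 43 days = Apr 1 2035.
Apr 1 2035 + 43 days = May 14 2035.
May 14 2035 + 43 days = Jun 26 2035.

Apr 1 2035, May 14 2035, Jun 26 2035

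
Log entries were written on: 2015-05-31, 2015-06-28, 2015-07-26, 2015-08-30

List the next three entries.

These are Sundays with 28, 28, 35-day gaps.
Each is the final Sunday of its month — 2015-05-31 is past the 28th, so '4th Sunday' doesn't fit.
September 2015 ends with Sunday 2015-09-27.
October 2015 ends with Sunday 2015-10-25.
Last Sunday of November 2015: 2015-11-29.

2015-09-27, 2015-10-25, 2015-11-29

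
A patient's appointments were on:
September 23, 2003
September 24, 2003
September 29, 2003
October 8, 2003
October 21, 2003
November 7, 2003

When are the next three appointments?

Gaps: 1, 5, 9, 13, 17 days — each gap is 4 larger than the previous one.
Next gap: 21 days. November 7, 2003 + 21 days = November 28, 2003.
Next gap: 25 days. November 28, 2003 + 25 days = December 23, 2003.
Next gap: 29 days. December 23, 2003 + 29 days = January 21, 2004.

November 28, 2003; December 23, 2003; January 21, 2004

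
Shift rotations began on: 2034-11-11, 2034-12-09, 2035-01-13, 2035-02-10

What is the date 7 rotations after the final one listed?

2035-09-08

These are Saturdays at 28- or 35-day spacing (28, 35, 28).
The pattern: 2nd Saturday of the month.
March 2035 — 2nd Saturday is 2035-03-10.
April 2035 — 2nd Saturday is 2035-04-14.
May 2035 — 2nd Saturday is 2035-05-12.
2nd Saturday of June 2035: 2035-06-09.
2nd Saturday of July 2035: 2035-07-14.
2nd Saturday of August 2035: 2035-08-11.
September 2035 — 2nd Saturday is 2035-09-08.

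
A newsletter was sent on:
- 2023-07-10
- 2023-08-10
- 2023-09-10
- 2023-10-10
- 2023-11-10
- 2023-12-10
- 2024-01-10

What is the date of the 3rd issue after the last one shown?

2024-04-10

The day-of-month is always 10 (31, 31, 30, 31, 30, 31 days between events).
So this recurs on the 10th of each month.
February 2024: 2024-02-10.
Next: March 2024 → 2024-03-10.
Next: April 2024 → 2024-04-10.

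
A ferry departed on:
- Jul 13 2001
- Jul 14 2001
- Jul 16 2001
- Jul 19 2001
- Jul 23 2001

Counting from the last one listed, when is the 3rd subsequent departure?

Aug 10 2001

Intervals are 1, 2, 3, 4 days — an arithmetic progression with common difference 1.
Next gap: 5 days. Jul 23 2001 + 5 days = Jul 28 2001.
Next gap: 6 days. Jul 28 2001 + 6 days = Aug 3 2001.
Next gap: 7 days. Aug 3 2001 + 7 days = Aug 10 2001.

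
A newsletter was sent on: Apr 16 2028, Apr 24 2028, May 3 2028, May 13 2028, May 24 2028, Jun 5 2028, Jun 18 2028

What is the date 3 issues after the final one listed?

Aug 2 2028

Intervals are 8, 9, 10, 11, 12, 13 days — an arithmetic progression with common difference 1.
Next gap: 14 days. Jun 18 2028 + 14 days = Jul 2 2028.
Next gap: 15 days. Jul 2 2028 + 15 days = Jul 17 2028.
Next gap: 16 days. Jul 17 2028 + 16 days = Aug 2 2028.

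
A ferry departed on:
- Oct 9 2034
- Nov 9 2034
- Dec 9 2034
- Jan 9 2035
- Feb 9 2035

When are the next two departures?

Mar 9 2035, Apr 9 2035

Gaps: 31, 30, 31, 31 days — not constant. Every event is on the 9th of the month.
Pattern: the 9th of each month.
March 2035: Mar 9 2035.
Next: April 2035 → Apr 9 2035.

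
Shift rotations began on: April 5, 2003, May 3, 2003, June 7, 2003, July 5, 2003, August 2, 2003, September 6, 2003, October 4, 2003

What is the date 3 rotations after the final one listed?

January 3, 2004

All dates are Saturdays, 28, 35, 28, 28, 35, 28 days apart.
Specifically, the 1st Saturday of each month.
1st Saturday of November 2003: November 1, 2003.
December 2003 — 1st Saturday is December 6, 2003.
January 2004 — 1st Saturday is January 3, 2004.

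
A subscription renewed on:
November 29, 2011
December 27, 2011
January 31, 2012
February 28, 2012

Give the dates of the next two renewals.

March 27, 2012; April 24, 2012

Every date is a Tuesday; gaps 28, 35, 28 days.
Each is the last Tuesday of its month (at least one falls on the 29th or later, ruling out '4th Tuesday').
March 2012 ends with Tuesday March 27, 2012.
Last Tuesday of April 2012: April 24, 2012.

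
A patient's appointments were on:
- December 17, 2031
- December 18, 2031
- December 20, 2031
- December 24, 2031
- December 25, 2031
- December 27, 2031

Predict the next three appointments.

The gap pattern 1, 2, 4, 1, 2 repeats every 3 events.
These are the Wednesdays, Thursdays and Saturdays of each week.
Next Wednesday: December 31, 2031.
The following Thursday is January 1, 2032.
The following Saturday is January 3, 2032.

December 31, 2031; January 1, 2032; January 3, 2032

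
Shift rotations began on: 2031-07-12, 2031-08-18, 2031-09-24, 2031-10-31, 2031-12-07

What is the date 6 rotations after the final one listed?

2032-07-16

Gaps between consecutive events: 37, 37, 37, 37 days — a constant 37-day interval.
2031-12-07 + 37 days = 2032-01-13.
2032-01-13 + 37 days = 2032-02-19.
2032-02-19 + 37 days = 2032-03-27.
2032-03-27 + 37 days = 2032-05-03.
2032-05-03 + 37 days = 2032-06-09.
2032-06-09 + 37 days = 2032-07-16.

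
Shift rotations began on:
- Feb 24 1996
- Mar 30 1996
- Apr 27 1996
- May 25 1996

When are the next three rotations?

All Saturdays; the gaps (35, 28, 28) vary with month length.
This is the last Saturday of each month.
Last Saturday of June 1996: Jun 29 1996.
Last Saturday of July 1996: Jul 27 1996.
Last Saturday of August 1996: Aug 31 1996.

Jun 29 1996, Jul 27 1996, Aug 31 1996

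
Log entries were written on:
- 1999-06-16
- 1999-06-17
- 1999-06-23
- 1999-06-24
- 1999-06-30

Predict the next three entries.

1999-07-01, 1999-07-07, 1999-07-08

The gap pattern 1, 6, 1, 6 repeats every 2 events.
These are the Wednesdays and Thursdays of each week.
Next Thursday: 1999-07-01.
The following Wednesday is 1999-07-07.
Next Thursday: 1999-07-08.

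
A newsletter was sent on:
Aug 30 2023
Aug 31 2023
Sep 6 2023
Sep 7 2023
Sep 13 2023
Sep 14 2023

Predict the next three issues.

Sep 20 2023, Sep 21 2023, Sep 27 2023

The gap pattern 1, 6, 1, 6, 1 repeats every 2 events.
These are the Wednesdays and Thursdays of each week.
The following Wednesday is Sep 20 2023.
Next Thursday: Sep 21 2023.
The following Wednesday is Sep 27 2023.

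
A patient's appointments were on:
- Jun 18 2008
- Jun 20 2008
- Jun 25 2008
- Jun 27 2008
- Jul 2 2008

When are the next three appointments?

Every event lands on a Wednesday or Friday (gaps cycle 2, 5, 2, 5).
So the schedule is: every Wednesday and Friday.
The following Friday is Jul 4 2008.
Next Wednesday: Jul 9 2008.
Next Friday: Jul 11 2008.

Jul 4 2008, Jul 9 2008, Jul 11 2008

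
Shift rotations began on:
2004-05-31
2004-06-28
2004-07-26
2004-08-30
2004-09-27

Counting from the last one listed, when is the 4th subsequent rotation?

2005-01-31

Every date is a Monday; gaps 28, 28, 35, 28 days.
Each is the last Monday of its month (at least one falls on the 29th or later, ruling out '4th Monday').
Last Monday of October 2004: 2004-10-25.
Last Monday of November 2004: 2004-11-29.
Last Monday of December 2004: 2004-12-27.
Last Monday of January 2005: 2005-01-31.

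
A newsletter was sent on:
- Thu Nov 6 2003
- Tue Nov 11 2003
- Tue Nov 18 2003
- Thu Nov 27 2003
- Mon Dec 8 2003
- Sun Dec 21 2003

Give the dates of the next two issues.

Mon Jan 5 2004, Thu Jan 22 2004

The spacing grows by 2 each time: 5, 7, 9, 11, 13 days.
Next gap: 15 days. Sun Dec 21 2003 + 15 days = Mon Jan 5 2004.
Next gap: 17 days. Mon Jan 5 2004 + 17 days = Thu Jan 22 2004.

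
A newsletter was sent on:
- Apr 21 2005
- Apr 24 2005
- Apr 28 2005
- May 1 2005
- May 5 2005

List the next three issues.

May 8 2005, May 12 2005, May 15 2005

Gaps: 3, 4, 3, 4 days — not constant, but cyclic with period 2.
The events fall on every Thursday and Sunday.
Next Sunday: May 8 2005.
The following Thursday is May 12 2005.
Next Sunday: May 15 2005.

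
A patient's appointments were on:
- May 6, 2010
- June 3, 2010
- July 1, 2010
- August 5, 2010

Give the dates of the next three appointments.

September 2, 2010; October 7, 2010; November 4, 2010

These are Thursdays at 28- or 35-day spacing (28, 28, 35).
The pattern: 1st Thursday of the month.
September 2010 — 1st Thursday is September 2, 2010.
1st Thursday of October 2010: October 7, 2010.
November 2010 — 1st Thursday is November 4, 2010.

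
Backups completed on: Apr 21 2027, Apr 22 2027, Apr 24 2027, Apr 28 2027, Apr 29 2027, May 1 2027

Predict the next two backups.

Gaps: 1, 2, 4, 1, 2 days — not constant, but cyclic with period 3.
The events fall on every Wednesday, Thursday and Saturday.
Next Wednesday: May 5 2027.
The following Thursday is May 6 2027.

May 5 2027, May 6 2027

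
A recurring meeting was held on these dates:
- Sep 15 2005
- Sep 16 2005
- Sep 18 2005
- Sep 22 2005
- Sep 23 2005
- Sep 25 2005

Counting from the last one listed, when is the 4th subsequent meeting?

Oct 6 2005

The gap pattern 1, 2, 4, 1, 2 repeats every 3 events.
These are the Thursdays, Fridays and Sundays of each week.
The following Thursday is Sep 29 2005.
The following Friday is Sep 30 2005.
Next Sunday: Oct 2 2005.
Next Thursday: Oct 6 2005.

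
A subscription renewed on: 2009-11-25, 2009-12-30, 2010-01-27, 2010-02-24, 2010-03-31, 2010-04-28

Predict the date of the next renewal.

2010-05-26

These are Wednesdays with 35, 28, 28, 35, 28-day gaps.
Each is the final Wednesday of its month — 2009-12-30 is past the 28th, so '4th Wednesday' doesn't fit.
May 2010 ends with Wednesday 2010-05-26.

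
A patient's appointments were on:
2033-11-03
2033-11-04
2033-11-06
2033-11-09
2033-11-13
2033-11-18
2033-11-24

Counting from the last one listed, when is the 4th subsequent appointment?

2033-12-28

Gaps: 1, 2, 3, 4, 5, 6 days — each gap is 1 larger than the previous one.
Next gap: 7 days. 2033-11-24 + 7 days = 2033-12-01.
Next gap: 8 days. 2033-12-01 + 8 days = 2033-12-09.
Next gap: 9 days. 2033-12-09 + 9 days = 2033-12-18.
Next gap: 10 days. 2033-12-18 + 10 days = 2033-12-28.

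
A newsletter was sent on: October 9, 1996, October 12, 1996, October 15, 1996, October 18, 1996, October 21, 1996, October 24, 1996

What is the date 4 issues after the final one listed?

The spacing is 3, 3, 3, 3, 3 days — always 3 days.
October 24, 1996 + 3 days = October 27, 1996.
October 27, 1996 + 3 days = October 30, 1996.
October 30, 1996 + 3 days = November 2, 1996.
November 2, 1996 + 3 days = November 5, 1996.

November 5, 1996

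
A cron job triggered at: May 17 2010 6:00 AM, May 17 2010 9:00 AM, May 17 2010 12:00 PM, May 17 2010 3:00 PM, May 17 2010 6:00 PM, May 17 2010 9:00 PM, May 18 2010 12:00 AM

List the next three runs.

Spacing: 3, 3, 3, 3, 3, 3 h — constant 3 h.
May 18 2010 12:00 AM + 3 h = May 18 2010 3:00 AM.
May 18 2010 3:00 AM + 3 h = May 18 2010 6:00 AM.
May 18 2010 6:00 AM + 3 h = May 18 2010 9:00 AM.

May 18 2010 3:00 AM, May 18 2010 6:00 AM, May 18 2010 9:00 AM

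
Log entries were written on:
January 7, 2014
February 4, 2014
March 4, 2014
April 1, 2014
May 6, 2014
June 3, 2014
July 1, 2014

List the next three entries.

August 5, 2014; September 2, 2014; October 7, 2014

Gaps: 28, 28, 28, 35, 28, 28 days — a mix of 28 and 35. Every date is a Tuesday.
Each is the 1st Tuesday of its month.
1st Tuesday of August 2014: August 5, 2014.
1st Tuesday of September 2014: September 2, 2014.
1st Tuesday of October 2014: October 7, 2014.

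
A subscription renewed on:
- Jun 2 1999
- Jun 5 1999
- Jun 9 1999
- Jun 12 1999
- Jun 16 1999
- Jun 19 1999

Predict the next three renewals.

Gaps: 3, 4, 3, 4, 3 days — not constant, but cyclic with period 2.
The events fall on every Wednesday and Saturday.
Next Wednesday: Jun 23 1999.
Next Saturday: Jun 26 1999.
The following Wednesday is Jun 30 1999.

Jun 23 1999, Jun 26 1999, Jun 30 1999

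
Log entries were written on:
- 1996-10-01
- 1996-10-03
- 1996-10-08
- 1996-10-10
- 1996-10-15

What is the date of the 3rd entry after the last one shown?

Every event lands on a Tuesday or Thursday (gaps cycle 2, 5, 2, 5).
So the schedule is: every Tuesday and Thursday.
The following Thursday is 1996-10-17.
Next Tuesday: 1996-10-22.
The following Thursday is 1996-10-24.

1996-10-24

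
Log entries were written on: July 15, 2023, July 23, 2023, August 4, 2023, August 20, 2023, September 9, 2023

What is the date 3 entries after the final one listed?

Intervals are 8, 12, 16, 20 days — an arithmetic progression with common difference 4.
Next gap: 24 days. September 9, 2023 + 24 days = October 3, 2023.
Next gap: 28 days. October 3, 2023 + 28 days = October 31, 2023.
Next gap: 32 days. October 31, 2023 + 32 days = December 2, 2023.

December 2, 2023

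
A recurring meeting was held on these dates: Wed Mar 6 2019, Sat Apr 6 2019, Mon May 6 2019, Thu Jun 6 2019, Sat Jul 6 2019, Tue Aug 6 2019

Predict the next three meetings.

Fri Sep 6 2019, Sun Oct 6 2019, Wed Nov 6 2019

The day-of-month is always 6 (31, 30, 31, 30, 31 days between events).
So this recurs on the 6th of each month.
Next: September 2019 → Fri Sep 6 2019.
October 2019: Sun Oct 6 2019.
Next: November 2019 → Wed Nov 6 2019.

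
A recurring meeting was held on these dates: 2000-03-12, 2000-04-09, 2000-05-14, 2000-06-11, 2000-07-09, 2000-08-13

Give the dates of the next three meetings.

2000-09-10, 2000-10-08, 2000-11-12

Gaps: 28, 35, 28, 28, 35 days — a mix of 28 and 35. Every date is a Sunday.
Each is the 2nd Sunday of its month.
September 2000 — 2nd Sunday is 2000-09-10.
2nd Sunday of October 2000: 2000-10-08.
2nd Sunday of November 2000: 2000-11-12.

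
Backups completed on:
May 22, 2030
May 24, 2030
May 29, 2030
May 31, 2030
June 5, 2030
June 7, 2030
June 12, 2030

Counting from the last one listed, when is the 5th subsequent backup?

June 28, 2030

Every event lands on a Wednesday or Friday (gaps cycle 2, 5, 2, 5, 2, 5).
So the schedule is: every Wednesday and Friday.
Next Friday: June 14, 2030.
The following Wednesday is June 19, 2030.
Next Friday: June 21, 2030.
Next Wednesday: June 26, 2030.
The following Friday is June 28, 2030.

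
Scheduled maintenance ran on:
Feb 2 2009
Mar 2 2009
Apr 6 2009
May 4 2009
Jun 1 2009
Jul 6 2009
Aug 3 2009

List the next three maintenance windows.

Gaps: 28, 35, 28, 28, 35, 28 days — a mix of 28 and 35. Every date is a Monday.
Each is the 1st Monday of its month.
1st Monday of September 2009: Sep 7 2009.
October 2009 — 1st Monday is Oct 5 2009.
1st Monday of November 2009: Nov 2 2009.

Sep 7 2009, Oct 5 2009, Nov 2 2009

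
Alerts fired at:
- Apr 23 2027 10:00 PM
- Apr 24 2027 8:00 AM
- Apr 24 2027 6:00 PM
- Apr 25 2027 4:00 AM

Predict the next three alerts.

Apr 25 2027 2:00 PM, Apr 26 2027 12:00 AM, Apr 26 2027 10:00 AM

Gaps: 10, 10, 10 hours — each event is 10 hours after the previous one.
Apr 25 2027 4:00 AM + 10 h = Apr 25 2027 2:00 PM.
Apr 25 2027 2:00 PM + 10 h = Apr 26 2027 12:00 AM.
Apr 26 2027 12:00 AM + 10 h = Apr 26 2027 10:00 AM.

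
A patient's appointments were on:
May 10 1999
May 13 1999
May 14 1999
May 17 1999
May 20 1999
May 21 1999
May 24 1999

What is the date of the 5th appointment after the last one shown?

Jun 4 1999

Gaps: 3, 1, 3, 3, 1, 3 days — not constant, but cyclic with period 3.
The events fall on every Monday, Thursday and Friday.
The following Thursday is May 27 1999.
Next Friday: May 28 1999.
The following Monday is May 31 1999.
Next Thursday: Jun 3 1999.
Next Friday: Jun 4 1999.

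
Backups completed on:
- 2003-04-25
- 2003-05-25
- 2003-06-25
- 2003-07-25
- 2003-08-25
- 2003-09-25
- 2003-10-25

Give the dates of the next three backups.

Each date is the 25th; the gaps (30, 31, 30, 31, 31, 30) track the month lengths.
The rule is the 25th of each month.
November 2003: 2003-11-25.
December 2003: 2003-12-25.
Next: January 2004 → 2004-01-25.

2003-11-25, 2003-12-25, 2004-01-25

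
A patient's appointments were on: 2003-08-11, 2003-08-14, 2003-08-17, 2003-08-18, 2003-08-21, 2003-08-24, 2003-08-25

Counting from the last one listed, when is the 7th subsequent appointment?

Gaps: 3, 3, 1, 3, 3, 1 days — not constant, but cyclic with period 3.
The events fall on every Monday, Thursday and Sunday.
The following Thursday is 2003-08-28.
The following Sunday is 2003-08-31.
The following Monday is 2003-09-01.
The following Thursday is 2003-09-04.
Next Sunday: 2003-09-07.
Next Monday: 2003-09-08.
Next Thursday: 2003-09-11.

2003-09-11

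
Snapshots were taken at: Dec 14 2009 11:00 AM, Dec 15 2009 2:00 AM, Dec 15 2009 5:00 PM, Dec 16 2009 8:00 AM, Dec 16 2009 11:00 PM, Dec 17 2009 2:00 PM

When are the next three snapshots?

The interval is a steady 15 hours (15, 15, 15, 15, 15).
Dec 17 2009 2:00 PM + 15 h = Dec 18 2009 5:00 AM.
Dec 18 2009 5:00 AM + 15 h = Dec 18 2009 8:00 PM.
Dec 18 2009 8:00 PM + 15 h = Dec 19 2009 11:00 AM.

Dec 18 2009 5:00 AM, Dec 18 2009 8:00 PM, Dec 19 2009 11:00 AM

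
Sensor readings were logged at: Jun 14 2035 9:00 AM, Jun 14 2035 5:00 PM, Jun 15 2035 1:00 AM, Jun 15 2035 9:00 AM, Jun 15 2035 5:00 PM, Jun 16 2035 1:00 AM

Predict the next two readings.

Jun 16 2035 9:00 AM, Jun 16 2035 5:00 PM

Spacing: 8, 8, 8, 8, 8 h — constant 8 h.
Jun 16 2035 1:00 AM + 8 h = Jun 16 2035 9:00 AM.
Jun 16 2035 9:00 AM + 8 h = Jun 16 2035 5:00 PM.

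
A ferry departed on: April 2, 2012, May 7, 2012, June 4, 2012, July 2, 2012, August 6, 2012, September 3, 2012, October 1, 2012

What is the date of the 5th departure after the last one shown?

These are Mondays at 28- or 35-day spacing (35, 28, 28, 35, 28, 28).
The pattern: 1st Monday of the month.
November 2012 — 1st Monday is November 5, 2012.
1st Monday of December 2012: December 3, 2012.
January 2013 — 1st Monday is January 7, 2013.
1st Monday of February 2013: February 4, 2013.
1st Monday of March 2013: March 4, 2013.

March 4, 2013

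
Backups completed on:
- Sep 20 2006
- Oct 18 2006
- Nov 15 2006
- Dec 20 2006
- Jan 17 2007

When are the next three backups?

Feb 21 2007, Mar 21 2007, Apr 18 2007

These are Wednesdays at 28- or 35-day spacing (28, 28, 35, 28).
The pattern: 3rd Wednesday of the month.
3rd Wednesday of February 2007: Feb 21 2007.
3rd Wednesday of March 2007: Mar 21 2007.
3rd Wednesday of April 2007: Apr 18 2007.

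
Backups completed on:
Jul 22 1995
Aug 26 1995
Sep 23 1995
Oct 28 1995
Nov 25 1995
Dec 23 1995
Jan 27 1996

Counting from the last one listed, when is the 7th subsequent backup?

Gaps: 35, 28, 35, 28, 28, 35 days — a mix of 28 and 35. Every date is a Saturday.
Each is the 4th Saturday of its month.
February 1996 — 4th Saturday is Feb 24 1996.
4th Saturday of March 1996: Mar 23 1996.
4th Saturday of April 1996: Apr 27 1996.
4th Saturday of May 1996: May 25 1996.
4th Saturday of June 1996: Jun 22 1996.
July 1996 — 4th Saturday is Jul 27 1996.
4th Saturday of August 1996: Aug 24 1996.

Aug 24 1996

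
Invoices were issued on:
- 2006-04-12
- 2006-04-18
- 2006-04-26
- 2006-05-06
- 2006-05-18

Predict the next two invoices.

The spacing grows by 2 each time: 6, 8, 10, 12 days.
Next gap: 14 days. 2006-05-18 + 14 days = 2006-06-01.
Next gap: 16 days. 2006-06-01 + 16 days = 2006-06-17.

2006-06-01, 2006-06-17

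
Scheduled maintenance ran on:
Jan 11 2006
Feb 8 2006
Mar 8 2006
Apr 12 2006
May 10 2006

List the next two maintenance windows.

These are Wednesdays at 28- or 35-day spacing (28, 28, 35, 28).
The pattern: 2nd Wednesday of the month.
June 2006 — 2nd Wednesday is Jun 14 2006.
July 2006 — 2nd Wednesday is Jul 12 2006.

Jun 14 2006, Jul 12 2006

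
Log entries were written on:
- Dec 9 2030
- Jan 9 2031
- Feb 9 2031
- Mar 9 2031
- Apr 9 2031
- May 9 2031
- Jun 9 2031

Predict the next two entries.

Jul 9 2031, Aug 9 2031

Gaps: 31, 31, 28, 31, 30, 31 days — not constant. Every event is on the 9th of the month.
Pattern: the 9th of each month.
July 2031: Jul 9 2031.
Next: August 2031 → Aug 9 2031.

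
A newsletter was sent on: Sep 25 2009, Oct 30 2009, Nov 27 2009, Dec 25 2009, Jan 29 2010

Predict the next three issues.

All Fridays; the gaps (35, 28, 28, 35) vary with month length.
This is the last Friday of each month.
February 2010 ends with Friday Feb 26 2010.
March 2010 ends with Friday Mar 26 2010.
April 2010 ends with Friday Apr 30 2010.

Feb 26 2010, Mar 26 2010, Apr 30 2010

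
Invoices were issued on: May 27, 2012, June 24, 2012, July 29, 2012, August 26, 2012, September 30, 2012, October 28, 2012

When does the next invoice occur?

November 25, 2012

These are Sundays with 28, 35, 28, 35, 28-day gaps.
Each is the final Sunday of its month — July 29, 2012 is past the 28th, so '4th Sunday' doesn't fit.
Last Sunday of November 2012: November 25, 2012.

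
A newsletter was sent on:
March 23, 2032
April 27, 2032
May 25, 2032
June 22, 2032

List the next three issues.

July 27, 2032; August 24, 2032; September 28, 2032

These are Tuesdays at 28- or 35-day spacing (35, 28, 28).
The pattern: 4th Tuesday of the month.
July 2032 — 4th Tuesday is July 27, 2032.
4th Tuesday of August 2032: August 24, 2032.
September 2032 — 4th Tuesday is September 28, 2032.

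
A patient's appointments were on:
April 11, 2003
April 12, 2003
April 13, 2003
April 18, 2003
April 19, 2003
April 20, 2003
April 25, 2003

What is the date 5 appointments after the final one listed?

May 4, 2003

The gap pattern 1, 1, 5, 1, 1, 5 repeats every 3 events.
These are the Fridays, Saturdays and Sundays of each week.
The following Saturday is April 26, 2003.
Next Sunday: April 27, 2003.
Next Friday: May 2, 2003.
The following Saturday is May 3, 2003.
Next Sunday: May 4, 2003.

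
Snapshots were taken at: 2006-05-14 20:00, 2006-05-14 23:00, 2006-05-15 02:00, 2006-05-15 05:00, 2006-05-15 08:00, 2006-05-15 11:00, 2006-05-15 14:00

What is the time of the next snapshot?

2006-05-15 17:00

Gaps: 3, 3, 3, 3, 3, 3 hours — each event is 3 hours after the previous one.
2006-05-15 14:00 + 3 h = 2006-05-15 17:00.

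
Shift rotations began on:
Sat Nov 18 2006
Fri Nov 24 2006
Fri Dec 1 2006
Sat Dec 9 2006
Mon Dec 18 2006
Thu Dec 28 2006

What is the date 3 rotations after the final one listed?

Gaps: 6, 7, 8, 9, 10 days — each gap is 1 larger than the previous one.
Next gap: 11 days. Thu Dec 28 2006 + 11 days = Mon Jan 8 2007.
Next gap: 12 days. Mon Jan 8 2007 + 12 days = Sat Jan 20 2007.
Next gap: 13 days. Sat Jan 20 2007 + 13 days = Fri Feb 2 2007.

Fri Feb 2 2007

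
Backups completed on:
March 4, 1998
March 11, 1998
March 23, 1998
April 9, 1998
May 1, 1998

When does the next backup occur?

The spacing grows by 5 each time: 7, 12, 17, 22 days.
Next gap: 27 days. May 1, 1998 + 27 days = May 28, 1998.

May 28, 1998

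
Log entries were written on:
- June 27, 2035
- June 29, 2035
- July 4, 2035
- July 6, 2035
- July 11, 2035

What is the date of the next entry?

July 13, 2035

The gap pattern 2, 5, 2, 5 repeats every 2 events.
These are the Wednesdays and Fridays of each week.
The following Friday is July 13, 2035.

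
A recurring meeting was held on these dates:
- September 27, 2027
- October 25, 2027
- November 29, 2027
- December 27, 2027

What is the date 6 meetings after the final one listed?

Every date is a Monday; gaps 28, 35, 28 days.
Each is the last Monday of its month (at least one falls on the 29th or later, ruling out '4th Monday').
Last Monday of January 2028: January 31, 2028.
February 2028 ends with Monday February 28, 2028.
Last Monday of March 2028: March 27, 2028.
April 2028 ends with Monday April 24, 2028.
May 2028 ends with Monday May 29, 2028.
June 2028 ends with Monday June 26, 2028.

June 26, 2028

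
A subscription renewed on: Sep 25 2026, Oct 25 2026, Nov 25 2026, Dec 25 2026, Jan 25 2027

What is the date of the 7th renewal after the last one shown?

The day-of-month is always 25 (30, 31, 30, 31 days between events).
So this recurs on the 25th of each month.
February 2027: Feb 25 2027.
March 2027: Mar 25 2027.
Next: April 2027 → Apr 25 2027.
May 2027: May 25 2027.
June 2027: Jun 25 2027.
July 2027: Jul 25 2027.
August 2027: Aug 25 2027.

Aug 25 2027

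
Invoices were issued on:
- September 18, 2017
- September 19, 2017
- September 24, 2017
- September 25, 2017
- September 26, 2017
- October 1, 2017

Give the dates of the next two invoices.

October 2, 2017; October 3, 2017

The gap pattern 1, 5, 1, 1, 5 repeats every 3 events.
These are the Mondays, Tuesdays and Sundays of each week.
Next Monday: October 2, 2017.
Next Tuesday: October 3, 2017.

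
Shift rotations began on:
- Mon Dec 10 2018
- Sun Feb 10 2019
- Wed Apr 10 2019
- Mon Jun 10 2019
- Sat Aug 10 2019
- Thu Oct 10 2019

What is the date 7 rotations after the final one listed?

The day-of-month is always 10 (62, 59, 61, 61, 61 days between events).
So this recurs on the 10th of every 2 months.
December 2019: Tue Dec 10 2019.
February 2020: Mon Feb 10 2020.
April 2020: Fri Apr 10 2020.
Next: June 2020 → Wed Jun 10 2020.
Next: August 2020 → Mon Aug 10 2020.
October 2020: Sat Oct 10 2020.
December 2020: Thu Dec 10 2020.

Thu Dec 10 2020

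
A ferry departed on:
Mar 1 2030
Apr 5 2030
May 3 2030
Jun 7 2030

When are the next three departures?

Jul 5 2030, Aug 2 2030, Sep 6 2030

All dates are Fridays, 35, 28, 35 days apart.
Specifically, the 1st Friday of each month.
July 2030 — 1st Friday is Jul 5 2030.
August 2030 — 1st Friday is Aug 2 2030.
1st Friday of September 2030: Sep 6 2030.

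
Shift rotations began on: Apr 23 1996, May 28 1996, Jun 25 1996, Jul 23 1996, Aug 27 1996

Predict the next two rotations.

Sep 24 1996, Oct 22 1996

These are Tuesdays at 28- or 35-day spacing (35, 28, 28, 35).
The pattern: 4th Tuesday of the month.
September 1996 — 4th Tuesday is Sep 24 1996.
4th Tuesday of October 1996: Oct 22 1996.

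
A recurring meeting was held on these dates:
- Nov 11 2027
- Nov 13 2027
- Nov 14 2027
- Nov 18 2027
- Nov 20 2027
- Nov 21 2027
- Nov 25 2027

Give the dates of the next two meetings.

Nov 27 2027, Nov 28 2027

The gap pattern 2, 1, 4, 2, 1, 4 repeats every 3 events.
These are the Thursdays, Saturdays and Sundays of each week.
The following Saturday is Nov 27 2027.
Next Sunday: Nov 28 2027.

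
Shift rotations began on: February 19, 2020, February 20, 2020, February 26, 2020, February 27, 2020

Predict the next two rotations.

Every event lands on a Wednesday or Thursday (gaps cycle 1, 6, 1).
So the schedule is: every Wednesday and Thursday.
Next Wednesday: March 4, 2020.
The following Thursday is March 5, 2020.

March 4, 2020; March 5, 2020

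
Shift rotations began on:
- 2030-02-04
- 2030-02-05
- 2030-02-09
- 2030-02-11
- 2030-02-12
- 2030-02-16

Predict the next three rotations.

Gaps: 1, 4, 2, 1, 4 days — not constant, but cyclic with period 3.
The events fall on every Monday, Tuesday and Saturday.
Next Monday: 2030-02-18.
The following Tuesday is 2030-02-19.
The following Saturday is 2030-02-23.

2030-02-18, 2030-02-19, 2030-02-23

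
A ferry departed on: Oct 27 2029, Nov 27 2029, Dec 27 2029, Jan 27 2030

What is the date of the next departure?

Feb 27 2030

The day-of-month is always 27 (31, 30, 31 days between events).
So this recurs on the 27th of each month.
February 2030: Feb 27 2030.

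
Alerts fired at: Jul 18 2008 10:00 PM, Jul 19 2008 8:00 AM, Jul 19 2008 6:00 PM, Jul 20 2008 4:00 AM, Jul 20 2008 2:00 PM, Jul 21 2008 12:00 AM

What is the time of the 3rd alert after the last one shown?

Jul 22 2008 6:00 AM

Spacing: 10, 10, 10, 10, 10 h — constant 10 h.
Jul 21 2008 12:00 AM + 10 h = Jul 21 2008 10:00 AM.
Jul 21 2008 10:00 AM + 10 h = Jul 21 2008 8:00 PM.
Jul 21 2008 8:00 PM + 10 h = Jul 22 2008 6:00 AM.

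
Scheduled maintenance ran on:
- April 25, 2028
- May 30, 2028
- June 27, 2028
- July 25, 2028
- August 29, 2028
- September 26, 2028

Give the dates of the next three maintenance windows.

Every date is a Tuesday; gaps 35, 28, 28, 35, 28 days.
Each is the last Tuesday of its month (at least one falls on the 29th or later, ruling out '4th Tuesday').
October 2028 ends with Tuesday October 31, 2028.
November 2028 ends with Tuesday November 28, 2028.
December 2028 ends with Tuesday December 26, 2028.

October 31, 2028; November 28, 2028; December 26, 2028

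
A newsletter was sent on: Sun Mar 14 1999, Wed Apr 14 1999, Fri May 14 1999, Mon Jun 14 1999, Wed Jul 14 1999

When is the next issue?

Sat Aug 14 1999

The day-of-month is always 14 (31, 30, 31, 30 days between events).
So this recurs on the 14th of each month.
Next: August 1999 → Sat Aug 14 1999.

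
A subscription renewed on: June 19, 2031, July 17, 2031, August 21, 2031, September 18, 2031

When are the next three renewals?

October 16, 2031; November 20, 2031; December 18, 2031

These are Thursdays at 28- or 35-day spacing (28, 35, 28).
The pattern: 3rd Thursday of the month.
October 2031 — 3rd Thursday is October 16, 2031.
3rd Thursday of November 2031: November 20, 2031.
3rd Thursday of December 2031: December 18, 2031.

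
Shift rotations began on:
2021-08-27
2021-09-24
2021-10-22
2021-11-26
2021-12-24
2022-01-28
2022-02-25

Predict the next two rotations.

2022-03-25, 2022-04-22

These are Fridays at 28- or 35-day spacing (28, 28, 35, 28, 35, 28).
The pattern: 4th Friday of the month.
March 2022 — 4th Friday is 2022-03-25.
April 2022 — 4th Friday is 2022-04-22.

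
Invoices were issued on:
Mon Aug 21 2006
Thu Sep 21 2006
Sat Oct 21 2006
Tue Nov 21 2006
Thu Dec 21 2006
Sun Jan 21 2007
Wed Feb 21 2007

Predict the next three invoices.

Each date is the 21st; the gaps (31, 30, 31, 30, 31, 31) track the month lengths.
The rule is the 21st of each month.
March 2007: Wed Mar 21 2007.
April 2007: Sat Apr 21 2007.
May 2007: Mon May 21 2007.

Wed Mar 21 2007, Sat Apr 21 2007, Mon May 21 2007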